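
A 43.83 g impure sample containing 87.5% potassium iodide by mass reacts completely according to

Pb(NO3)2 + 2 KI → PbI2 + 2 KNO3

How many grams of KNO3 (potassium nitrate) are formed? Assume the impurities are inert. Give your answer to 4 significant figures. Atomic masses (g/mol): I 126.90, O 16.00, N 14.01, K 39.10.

Mass of pure KI = 43.83 g × 0.875 = 38.351 g.
M(KI) = 39.10 + 126.90 = 166.00 g/mol.
M(KNO3) = 39.10 + 14.01 + 3(16.00) = 101.11 g/mol.
n(KI) = 38.351 g / 166.00 g/mol = 0.23103 mol.
From the equation the KI:KNO3 mole ratio is 2:2, so n(KNO3) = 0.23103 × 2/2 = 0.23103 mol.
Mass of KNO3 = 0.23103 mol × 101.11 g/mol = 23.360 g.

23.36 g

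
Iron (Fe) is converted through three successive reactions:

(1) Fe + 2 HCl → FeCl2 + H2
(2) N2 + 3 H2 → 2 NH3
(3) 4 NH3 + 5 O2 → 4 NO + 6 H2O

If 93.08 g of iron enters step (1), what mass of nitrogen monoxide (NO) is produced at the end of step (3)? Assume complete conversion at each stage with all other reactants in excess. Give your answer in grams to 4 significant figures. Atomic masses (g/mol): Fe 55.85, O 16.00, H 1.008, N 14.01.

33.34 g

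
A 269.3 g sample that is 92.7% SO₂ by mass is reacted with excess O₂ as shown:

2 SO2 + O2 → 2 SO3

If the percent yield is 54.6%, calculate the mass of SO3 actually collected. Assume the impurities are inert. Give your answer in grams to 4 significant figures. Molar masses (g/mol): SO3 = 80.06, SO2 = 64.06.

170.3 g

Pure SO2 available = 269.3 g × 0.927 = 249.64 g.
n(SO2) = 249.64 g / 64.06 g/mol = 3.8970 mol.
From the equation the SO2:SO3 mole ratio is 2:2, so n(SO3) = 3.8970 × 2/2 = 3.8970 mol.
Mass of SO3 = 3.8970 mol × 80.06 g/mol = 311.99 g.
Actual mass collected = 311.99 g × 0.546 = 170.35 g.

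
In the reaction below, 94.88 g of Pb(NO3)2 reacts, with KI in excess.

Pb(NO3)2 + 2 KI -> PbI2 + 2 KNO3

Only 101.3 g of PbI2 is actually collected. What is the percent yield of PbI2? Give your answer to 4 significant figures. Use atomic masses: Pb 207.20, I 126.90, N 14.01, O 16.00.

M(Pb(NO3)2) = 207.20 + 2(14.01) + 6(16.00) = 331.22 g/mol.
M(PbI2) = 207.20 + 2(126.90) = 461.00 g/mol.
n(Pb(NO3)2) = 94.880 g / 331.22 g/mol = 0.28646 mol.
From the equation the Pb(NO3)2:PbI2 mole ratio is 1:1, so n(PbI2) = 0.28646 × 1/1 = 0.28646 mol.
Mass of PbI2 = 0.28646 mol × 461.00 g/mol = 132.06 g.
This is the theoretical yield. Percent yield = 101.3 g / 132.06 g × 100% = 76.710%.

76.71 %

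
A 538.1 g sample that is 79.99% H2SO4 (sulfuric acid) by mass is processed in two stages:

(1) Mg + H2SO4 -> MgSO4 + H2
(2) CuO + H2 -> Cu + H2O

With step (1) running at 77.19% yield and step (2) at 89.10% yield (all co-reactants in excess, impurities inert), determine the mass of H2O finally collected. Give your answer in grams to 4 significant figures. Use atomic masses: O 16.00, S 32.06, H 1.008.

Pure H2SO4 = 538.1 × 0.7999 = 430.43 g.
M(H2SO4) = 2(1.008) + 32.06 + 4(16.00) = 98.076 g/mol.
M(H2O) = 2(1.008) + 16.00 = 18.016 g/mol.
n(H2SO4) = 430.43 / 98.076 = 4.3887 mol.
Step 1 (H2SO4:H2 = 1:1): theoretical n(H2) = 4.3887 mol; at 77.19% yield, n(H2) = 3.3876 mol.
Step 2 (H2:H2O = 1:1): theoretical n(H2O) = 3.3876 mol, so theoretical mass = 3.3876 × 18.016 = 61.032 g.
At 89.10% yield, actual mass of H2O = 61.032 × 0.8910 = 54.379 g.

54.38 g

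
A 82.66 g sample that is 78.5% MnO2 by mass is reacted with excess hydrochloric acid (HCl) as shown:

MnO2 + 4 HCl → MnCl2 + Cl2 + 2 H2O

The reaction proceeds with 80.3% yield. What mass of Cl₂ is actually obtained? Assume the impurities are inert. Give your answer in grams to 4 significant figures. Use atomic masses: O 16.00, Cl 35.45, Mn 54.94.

Pure MnO2 available = 82.66 g × 0.785 = 64.888 g.
M(MnO2) = 54.94 + 2(16.00) = 86.94 g/mol.
M(Cl2) = 2(35.45) = 70.90 g/mol.
n(MnO2) = 64.888 g / 86.94 g/mol = 0.74635 mol.
From the equation the MnO2:Cl2 mole ratio is 1:1, so n(Cl2) = 0.74635 × 1/1 = 0.74635 mol.
Mass of Cl2 = 0.74635 mol × 70.90 g/mol = 52.917 g.
Actual mass collected = 52.917 g × 0.803 = 42.492 g.

42.49 g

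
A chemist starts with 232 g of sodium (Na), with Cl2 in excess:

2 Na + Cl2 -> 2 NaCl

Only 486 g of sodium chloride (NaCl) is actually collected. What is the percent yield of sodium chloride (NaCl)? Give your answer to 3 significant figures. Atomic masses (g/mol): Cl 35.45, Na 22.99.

82.4 %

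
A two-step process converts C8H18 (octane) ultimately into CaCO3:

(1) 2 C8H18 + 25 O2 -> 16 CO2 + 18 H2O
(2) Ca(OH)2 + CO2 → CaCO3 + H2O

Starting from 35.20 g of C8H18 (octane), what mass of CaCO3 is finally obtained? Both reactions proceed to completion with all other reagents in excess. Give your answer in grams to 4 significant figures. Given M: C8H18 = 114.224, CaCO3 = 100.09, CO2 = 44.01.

246.8 g

n(C8H18) = 35.200 / 114.224 = 0.30817 mol.
Step 1 gives a 2:16 ratio of C8H18 to CO2, so n(CO2) = 2.4653 mol.
In step 2 the CO2:CaCO3 ratio is 1:1, so n(CaCO3) = 2.4653 mol.
Mass of CaCO3 = 2.4653 × 100.09 = 246.76 g.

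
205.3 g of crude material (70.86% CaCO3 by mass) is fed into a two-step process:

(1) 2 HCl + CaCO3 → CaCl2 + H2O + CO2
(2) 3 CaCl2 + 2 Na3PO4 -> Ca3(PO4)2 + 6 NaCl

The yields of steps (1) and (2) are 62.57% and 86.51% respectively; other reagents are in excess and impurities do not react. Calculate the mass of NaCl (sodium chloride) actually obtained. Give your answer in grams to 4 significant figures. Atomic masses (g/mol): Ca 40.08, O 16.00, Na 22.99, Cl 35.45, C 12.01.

91.95 g

Pure CaCO3 = 205.3 × 0.7086 = 145.48 g.
M(CaCO3) = 40.08 + 12.01 + 3(16.00) = 100.09 g/mol.
M(NaCl) = 22.99 + 35.45 = 58.44 g/mol.
n(CaCO3) = 145.48 / 100.09 = 1.4534 mol.
Step 1 (CaCO3:CaCl2 = 1:1): theoretical n(CaCl2) = 1.4534 mol; at 62.57% yield, n(CaCl2) = 0.90942 mol.
Step 2 (CaCl2:NaCl = 3:6): theoretical n(NaCl) = 1.8188 mol, so theoretical mass = 1.8188 × 58.44 = 106.29 g.
At 86.51% yield, actual mass of NaCl = 106.29 × 0.8651 = 91.954 g.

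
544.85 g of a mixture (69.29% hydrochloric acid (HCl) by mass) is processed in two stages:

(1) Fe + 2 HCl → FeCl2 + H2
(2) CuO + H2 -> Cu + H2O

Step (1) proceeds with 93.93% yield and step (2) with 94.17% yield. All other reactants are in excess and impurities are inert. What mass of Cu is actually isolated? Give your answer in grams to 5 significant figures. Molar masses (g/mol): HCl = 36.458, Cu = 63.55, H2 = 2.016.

Pure HCl = 544.85 × 0.6929 = 377.527 g.
n(HCl) = 377.527 / 36.458 = 10.3551 mol.
Step 1 (HCl:H2 = 2:1): theoretical n(H2) = 5.17755 mol; at 93.93% yield, n(H2) = 4.86328 mol.
Step 2 (H2:Cu = 1:1): theoretical n(Cu) = 4.86328 mol, so theoretical mass = 4.86328 × 63.55 = 309.061 g.
At 94.17% yield, actual mass of Cu = 309.061 × 0.9417 = 291.043 g.

291.04 g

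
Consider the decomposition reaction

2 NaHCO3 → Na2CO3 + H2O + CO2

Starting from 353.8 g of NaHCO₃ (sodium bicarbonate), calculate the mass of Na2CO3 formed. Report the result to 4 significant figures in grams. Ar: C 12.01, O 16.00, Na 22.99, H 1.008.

M(NaHCO3) = 22.99 + 1.008 + 12.01 + 3(16.00) = 84.008 g/mol.
M(Na2CO3) = 2(22.99) + 12.01 + 3(16.00) = 105.99 g/mol.
n(NaHCO3) = 353.80 g / 84.008 g/mol = 4.2115 mol.
From the equation the NaHCO3:Na2CO3 mole ratio is 2:1, so n(Na2CO3) = 4.2115 × 1/2 = 2.1058 mol.
Mass of Na2CO3 = 2.1058 mol × 105.99 g/mol = 223.19 g.

223.2 g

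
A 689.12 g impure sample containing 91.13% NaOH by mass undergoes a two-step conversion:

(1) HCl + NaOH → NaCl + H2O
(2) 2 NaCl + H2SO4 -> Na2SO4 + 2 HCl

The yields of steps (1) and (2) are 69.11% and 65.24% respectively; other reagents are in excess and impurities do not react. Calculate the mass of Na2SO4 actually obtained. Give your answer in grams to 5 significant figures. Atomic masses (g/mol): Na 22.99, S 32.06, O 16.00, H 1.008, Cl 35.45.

Pure NaOH = 689.12 × 0.9113 = 627.995 g.
M(NaOH) = 22.99 + 16.00 + 1.008 = 39.998 g/mol.
M(Na2SO4) = 2(22.99) + 32.06 + 4(16.00) = 142.04 g/mol.
n(NaOH) = 627.995 / 39.998 = 15.7007 mol.
Step 1 (NaOH:NaCl = 1:1): theoretical n(NaCl) = 15.7007 mol; at 69.11% yield, n(NaCl) = 10.8507 mol.
Step 2 (NaCl:Na2SO4 = 2:1): theoretical n(Na2SO4) = 5.42536 mol, so theoretical mass = 5.42536 × 142.04 = 770.619 g.
At 65.24% yield, actual mass of Na2SO4 = 770.619 × 0.6524 = 502.752 g.

502.75 g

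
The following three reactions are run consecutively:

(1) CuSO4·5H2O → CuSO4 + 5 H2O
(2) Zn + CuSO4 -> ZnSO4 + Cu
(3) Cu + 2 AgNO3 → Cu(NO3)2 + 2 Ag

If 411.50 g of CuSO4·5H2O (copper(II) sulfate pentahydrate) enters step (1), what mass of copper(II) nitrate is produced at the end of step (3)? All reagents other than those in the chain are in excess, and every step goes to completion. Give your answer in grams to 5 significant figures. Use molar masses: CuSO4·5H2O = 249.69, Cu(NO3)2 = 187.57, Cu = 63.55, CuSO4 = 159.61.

309.12 g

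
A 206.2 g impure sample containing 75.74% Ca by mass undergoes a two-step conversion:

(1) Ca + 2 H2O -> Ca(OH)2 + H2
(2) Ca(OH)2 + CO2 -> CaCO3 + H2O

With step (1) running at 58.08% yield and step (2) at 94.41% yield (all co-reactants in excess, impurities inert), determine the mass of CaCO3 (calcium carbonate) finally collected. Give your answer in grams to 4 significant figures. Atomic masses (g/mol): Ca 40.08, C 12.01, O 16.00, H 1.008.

213.9 g

Pure Ca = 206.2 × 0.7574 = 156.18 g.
M(Ca) = 40.08 g/mol.
M(CaCO3) = 40.08 + 12.01 + 3(16.00) = 100.09 g/mol.
n(Ca) = 156.18 / 40.08 = 3.8966 mol.
Step 1 (Ca:Ca(OH)2 = 1:1): theoretical n(Ca(OH)2) = 3.8966 mol; at 58.08% yield, n(Ca(OH)2) = 2.2631 mol.
Step 2 (Ca(OH)2:CaCO3 = 1:1): theoretical n(CaCO3) = 2.2631 mol, so theoretical mass = 2.2631 × 100.09 = 226.52 g.
At 94.41% yield, actual mass of CaCO3 = 226.52 × 0.9441 = 213.86 g.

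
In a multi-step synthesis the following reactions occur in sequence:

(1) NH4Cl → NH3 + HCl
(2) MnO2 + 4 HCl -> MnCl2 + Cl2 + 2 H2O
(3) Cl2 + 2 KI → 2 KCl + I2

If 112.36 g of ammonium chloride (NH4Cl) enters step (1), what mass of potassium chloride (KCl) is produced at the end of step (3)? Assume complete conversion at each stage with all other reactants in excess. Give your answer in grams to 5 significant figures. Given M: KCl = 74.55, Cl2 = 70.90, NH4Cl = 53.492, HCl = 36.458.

78.296 g

n(NH4Cl) = 112.36 / 53.492 = 2.10050 mol.
Reaction (1): NH4Cl→HCl ratio 1:1 ⇒ n(HCl) = 2.10050 mol.
Reaction (2): HCl→Cl2 ratio 4:1 ⇒ n(Cl2) = 0.525125 mol.
Reaction (3): Cl2→KCl ratio 1:2 ⇒ n(KCl) = 1.05025 mol.
Mass of KCl = 1.05025 × 74.55 = 78.2962 g.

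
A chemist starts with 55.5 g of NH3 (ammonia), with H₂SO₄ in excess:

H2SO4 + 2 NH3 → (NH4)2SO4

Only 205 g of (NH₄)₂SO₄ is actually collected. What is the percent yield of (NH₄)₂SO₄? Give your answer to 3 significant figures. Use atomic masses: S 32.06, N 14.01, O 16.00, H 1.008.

95.2 %

M(NH3) = 14.01 + 3(1.008) = 17.034 g/mol.
M((NH4)2SO4) = 2(14.01) + 8(1.008) + 32.06 + 4(16.00) = 132.144 g/mol.
n(NH3) = 55.50 g / 17.034 g/mol = 3.258 mol.
From the equation the NH3:(NH4)2SO4 mole ratio is 2:1, so n((NH4)2SO4) = 3.258 × 1/2 = 1.629 mol.
Mass of (NH4)2SO4 = 1.629 mol × 132.144 g/mol = 215.3 g.
This is the theoretical yield. Percent yield = 205 g / 215.3 g × 100% = 95.23%.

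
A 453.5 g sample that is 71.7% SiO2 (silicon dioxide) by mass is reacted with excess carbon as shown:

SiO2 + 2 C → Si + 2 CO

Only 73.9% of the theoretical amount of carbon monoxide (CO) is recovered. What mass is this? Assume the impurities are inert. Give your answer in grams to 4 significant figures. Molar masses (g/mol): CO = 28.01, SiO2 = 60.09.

Pure SiO2 available = 453.5 g × 0.717 = 325.16 g.
n(SiO2) = 325.16 g / 60.09 g/mol = 5.4112 mol.
From the equation the SiO2:CO mole ratio is 1:2, so n(CO) = 5.4112 × 2/1 = 10.822 mol.
Mass of CO = 10.822 mol × 28.01 g/mol = 303.14 g.
Actual mass collected = 303.14 g × 0.739 = 224.02 g.

224.0 g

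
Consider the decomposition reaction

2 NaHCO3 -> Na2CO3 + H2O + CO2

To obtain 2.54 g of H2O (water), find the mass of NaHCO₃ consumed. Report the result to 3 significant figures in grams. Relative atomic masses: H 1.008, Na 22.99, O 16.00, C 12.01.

23.7 g

M(H2O) = 2(1.008) + 16.00 = 18.016 g/mol.
M(NaHCO3) = 22.99 + 1.008 + 12.01 + 3(16.00) = 84.008 g/mol.
n(H2O) = 2.540 g / 18.016 g/mol = 0.1410 mol.
From the equation the H2O:NaHCO3 mole ratio is 1:2, so n(NaHCO3) = 0.1410 × 2/1 = 0.2820 mol.
Mass of NaHCO3 = 0.2820 mol × 84.008 g/mol = 23.69 g.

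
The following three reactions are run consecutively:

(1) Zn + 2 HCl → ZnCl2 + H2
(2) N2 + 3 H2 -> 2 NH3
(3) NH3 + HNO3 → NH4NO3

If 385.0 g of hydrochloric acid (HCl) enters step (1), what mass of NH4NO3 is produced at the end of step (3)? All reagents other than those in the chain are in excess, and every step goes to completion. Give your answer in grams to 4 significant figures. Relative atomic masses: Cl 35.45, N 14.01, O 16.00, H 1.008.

M(HCl) = 1.008 + 35.45 = 36.458 g/mol.
M(NH4NO3) = 2(14.01) + 4(1.008) + 3(16.00) = 80.052 g/mol.
n(HCl) = 385.0 / 36.458 = 10.560 mol.
Reaction (1): HCl→H2 ratio 2:1 ⇒ n(H2) = 5.2800 mol.
Reaction (2): H2→NH3 ratio 3:2 ⇒ n(NH3) = 3.5200 mol.
Reaction (3): NH3→NH4NO3 ratio 1:1 ⇒ n(NH4NO3) = 3.5200 mol.
Mass of NH4NO3 = 3.5200 × 80.052 = 281.79 g.

281.8 g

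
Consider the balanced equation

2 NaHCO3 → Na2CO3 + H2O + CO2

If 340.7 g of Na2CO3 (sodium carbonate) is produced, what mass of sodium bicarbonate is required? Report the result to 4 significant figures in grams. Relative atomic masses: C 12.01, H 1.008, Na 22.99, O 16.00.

540.1 g

M(Na2CO3) = 2(22.99) + 12.01 + 3(16.00) = 105.99 g/mol.
M(NaHCO3) = 22.99 + 1.008 + 12.01 + 3(16.00) = 84.008 g/mol.
n(Na2CO3) = 340.70 g / 105.99 g/mol = 3.2145 mol.
From the equation the Na2CO3:NaHCO3 mole ratio is 1:2, so n(NaHCO3) = 3.2145 × 2/1 = 6.4289 mol.
Mass of NaHCO3 = 6.4289 mol × 84.008 g/mol = 540.08 g.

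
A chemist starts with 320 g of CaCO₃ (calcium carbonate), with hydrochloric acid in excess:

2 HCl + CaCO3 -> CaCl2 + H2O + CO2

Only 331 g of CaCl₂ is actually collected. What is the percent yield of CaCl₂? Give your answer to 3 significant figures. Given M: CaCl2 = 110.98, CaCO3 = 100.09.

93.3 %

n(CaCO3) = 320.0 g / 100.09 g/mol = 3.197 mol.
From the equation the CaCO3:CaCl2 mole ratio is 1:1, so n(CaCl2) = 3.197 × 1/1 = 3.197 mol.
Mass of CaCl2 = 3.197 mol × 110.98 g/mol = 354.8 g.
This is the theoretical yield. Percent yield = 331 g / 354.8 g × 100% = 93.29%.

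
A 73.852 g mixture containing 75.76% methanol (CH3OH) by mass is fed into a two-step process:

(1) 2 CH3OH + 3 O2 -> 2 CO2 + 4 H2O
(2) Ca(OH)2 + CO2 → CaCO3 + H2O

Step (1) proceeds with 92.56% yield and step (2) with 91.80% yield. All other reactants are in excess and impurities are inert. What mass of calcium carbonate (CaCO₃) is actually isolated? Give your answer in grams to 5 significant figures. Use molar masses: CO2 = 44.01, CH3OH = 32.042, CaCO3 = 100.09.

148.50 g

Pure CH3OH = 73.852 × 0.7576 = 55.9503 g.
n(CH3OH) = 55.9503 / 32.042 = 1.74615 mol.
Step 1 (CH3OH:CO2 = 2:2): theoretical n(CO2) = 1.74615 mol; at 92.56% yield, n(CO2) = 1.61624 mol.
Step 2 (CO2:CaCO3 = 1:1): theoretical n(CaCO3) = 1.61624 mol, so theoretical mass = 1.61624 × 100.09 = 161.770 g.
At 91.80% yield, actual mass of CaCO3 = 161.770 × 0.9180 = 148.504 g.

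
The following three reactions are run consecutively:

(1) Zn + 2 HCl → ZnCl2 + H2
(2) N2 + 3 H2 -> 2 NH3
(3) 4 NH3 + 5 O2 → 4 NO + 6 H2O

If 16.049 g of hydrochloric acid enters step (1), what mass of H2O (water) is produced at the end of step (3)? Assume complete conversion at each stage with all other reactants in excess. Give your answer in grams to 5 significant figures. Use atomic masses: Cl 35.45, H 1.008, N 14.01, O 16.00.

3.9654 g

M(HCl) = 1.008 + 35.45 = 36.458 g/mol.
M(H2O) = 2(1.008) + 16.00 = 18.016 g/mol.
n(HCl) = 16.049 / 36.458 = 0.440205 mol.
Reaction (1): HCl→H2 ratio 2:1 ⇒ n(H2) = 0.220103 mol.
Reaction (2): H2→NH3 ratio 3:2 ⇒ n(NH3) = 0.146735 mol.
Reaction (3): NH3→H2O ratio 4:6 ⇒ n(H2O) = 0.220103 mol.
Mass of H2O = 0.220103 × 18.016 = 3.96537 g.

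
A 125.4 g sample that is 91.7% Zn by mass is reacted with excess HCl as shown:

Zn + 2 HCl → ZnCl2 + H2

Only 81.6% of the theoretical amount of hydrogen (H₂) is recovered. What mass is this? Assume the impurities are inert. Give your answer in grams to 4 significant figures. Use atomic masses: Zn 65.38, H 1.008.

Pure Zn available = 125.4 g × 0.917 = 114.99 g.
M(Zn) = 65.38 g/mol.
M(H2) = 2(1.008) = 2.016 g/mol.
n(Zn) = 114.99 g / 65.38 g/mol = 1.7588 mol.
From the equation the Zn:H2 mole ratio is 1:1, so n(H2) = 1.7588 × 1/1 = 1.7588 mol.
Mass of H2 = 1.7588 mol × 2.016 g/mol = 3.5458 g.
Actual mass collected = 3.5458 g × 0.816 = 2.8934 g.

2.893 g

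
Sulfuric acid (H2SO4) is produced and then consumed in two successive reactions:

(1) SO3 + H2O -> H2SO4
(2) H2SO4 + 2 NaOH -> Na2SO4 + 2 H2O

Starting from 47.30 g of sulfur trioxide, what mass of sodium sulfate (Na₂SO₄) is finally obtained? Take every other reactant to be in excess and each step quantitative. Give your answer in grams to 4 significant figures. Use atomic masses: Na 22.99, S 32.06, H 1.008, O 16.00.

83.92 g

M(SO3) = 32.06 + 3(16.00) = 80.06 g/mol.
M(Na2SO4) = 2(22.99) + 32.06 + 4(16.00) = 142.04 g/mol.
n(SO3) = 47.300 / 80.06 = 0.59081 mol.
Step 1 gives a 1:1 ratio of SO3 to H2SO4, so n(H2SO4) = 0.59081 mol.
In step 2 the H2SO4:Na2SO4 ratio is 1:1, so n(Na2SO4) = 0.59081 mol.
Mass of Na2SO4 = 0.59081 × 142.04 = 83.918 g.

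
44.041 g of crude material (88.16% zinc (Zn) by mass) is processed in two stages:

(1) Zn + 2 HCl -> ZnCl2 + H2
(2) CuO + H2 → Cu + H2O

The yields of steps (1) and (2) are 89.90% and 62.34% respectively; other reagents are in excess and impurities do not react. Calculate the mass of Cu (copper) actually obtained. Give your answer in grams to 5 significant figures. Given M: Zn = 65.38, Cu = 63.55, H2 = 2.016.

21.151 g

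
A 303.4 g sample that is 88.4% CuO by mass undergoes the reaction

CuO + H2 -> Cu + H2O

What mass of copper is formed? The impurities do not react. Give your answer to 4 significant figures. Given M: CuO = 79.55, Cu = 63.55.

Mass of pure CuO = 303.4 g × 0.884 = 268.21 g.
n(CuO) = 268.21 g / 79.55 g/mol = 3.3715 mol.
From the equation the CuO:Cu mole ratio is 1:1, so n(Cu) = 3.3715 × 1/1 = 3.3715 mol.
Mass of Cu = 3.3715 mol × 63.55 g/mol = 214.26 g.

214.3 g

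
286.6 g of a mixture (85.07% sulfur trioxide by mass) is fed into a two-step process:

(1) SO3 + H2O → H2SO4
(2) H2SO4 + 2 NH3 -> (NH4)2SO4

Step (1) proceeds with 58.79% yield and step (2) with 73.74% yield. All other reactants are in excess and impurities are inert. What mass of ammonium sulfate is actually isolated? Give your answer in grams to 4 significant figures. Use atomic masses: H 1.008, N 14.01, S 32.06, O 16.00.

Pure SO3 = 286.6 × 0.8507 = 243.81 g.
M(SO3) = 32.06 + 3(16.00) = 80.06 g/mol.
M((NH4)2SO4) = 2(14.01) + 8(1.008) + 32.06 + 4(16.00) = 132.144 g/mol.
n(SO3) = 243.81 / 80.06 = 3.0453 mol.
Step 1 (SO3:H2SO4 = 1:1): theoretical n(H2SO4) = 3.0453 mol; at 58.79% yield, n(H2SO4) = 1.7904 mol.
Step 2 (H2SO4:(NH4)2SO4 = 1:1): theoretical n((NH4)2SO4) = 1.7904 mol, so theoretical mass = 1.7904 × 132.144 = 236.59 g.
At 73.74% yield, actual mass of (NH4)2SO4 = 236.59 × 0.7374 = 174.46 g.

174.5 g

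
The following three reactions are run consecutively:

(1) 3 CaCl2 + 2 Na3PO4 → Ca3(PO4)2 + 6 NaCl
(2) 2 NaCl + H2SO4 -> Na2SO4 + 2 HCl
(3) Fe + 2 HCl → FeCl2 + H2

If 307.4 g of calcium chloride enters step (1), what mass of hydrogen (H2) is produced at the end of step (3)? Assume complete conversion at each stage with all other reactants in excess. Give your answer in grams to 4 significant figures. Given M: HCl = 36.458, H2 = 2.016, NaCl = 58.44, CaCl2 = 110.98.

5.584 g

n(CaCl2) = 307.4 / 110.98 = 2.7699 mol.
Reaction (1): CaCl2→NaCl ratio 3:6 ⇒ n(NaCl) = 5.5397 mol.
Reaction (2): NaCl→HCl ratio 2:2 ⇒ n(HCl) = 5.5397 mol.
Reaction (3): HCl→H2 ratio 2:1 ⇒ n(H2) = 2.7699 mol.
Mass of H2 = 2.7699 × 2.016 = 5.5841 g.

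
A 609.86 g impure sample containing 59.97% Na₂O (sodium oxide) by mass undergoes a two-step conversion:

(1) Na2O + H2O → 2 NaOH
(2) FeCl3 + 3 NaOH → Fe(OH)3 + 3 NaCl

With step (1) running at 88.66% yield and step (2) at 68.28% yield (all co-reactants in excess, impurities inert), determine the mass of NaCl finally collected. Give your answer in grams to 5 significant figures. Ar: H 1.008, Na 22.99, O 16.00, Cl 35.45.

417.52 g

Pure Na2O = 609.86 × 0.5997 = 365.733 g.
M(Na2O) = 2(22.99) + 16.00 = 61.98 g/mol.
M(NaCl) = 22.99 + 35.45 = 58.44 g/mol.
n(Na2O) = 365.733 / 61.98 = 5.90082 mol.
Step 1 (Na2O:NaOH = 1:2): theoretical n(NaOH) = 11.8016 mol; at 88.66% yield, n(NaOH) = 10.4633 mol.
Step 2 (NaOH:NaCl = 3:3): theoretical n(NaCl) = 10.4633 mol, so theoretical mass = 10.4633 × 58.44 = 611.478 g.
At 68.28% yield, actual mass of NaCl = 611.478 × 0.6828 = 417.517 g.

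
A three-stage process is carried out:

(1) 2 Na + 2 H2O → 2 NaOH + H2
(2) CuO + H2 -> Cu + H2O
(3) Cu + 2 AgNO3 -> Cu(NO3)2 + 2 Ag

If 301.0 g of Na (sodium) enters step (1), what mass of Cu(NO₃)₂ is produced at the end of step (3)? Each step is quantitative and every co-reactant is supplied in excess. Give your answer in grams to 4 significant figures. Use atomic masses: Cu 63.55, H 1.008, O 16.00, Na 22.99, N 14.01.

M(Na) = 22.99 g/mol.
M(Cu(NO3)2) = 63.55 + 2(14.01) + 6(16.00) = 187.57 g/mol.
n(Na) = 301.0 / 22.99 = 13.093 mol.
Reaction (1): Na→H2 ratio 2:1 ⇒ n(H2) = 6.5463 mol.
Reaction (2): H2→Cu ratio 1:1 ⇒ n(Cu) = 6.5463 mol.
Reaction (3): Cu→Cu(NO3)2 ratio 1:1 ⇒ n(Cu(NO3)2) = 6.5463 mol.
Mass of Cu(NO3)2 = 6.5463 × 187.57 = 1227.9 g.

1228 g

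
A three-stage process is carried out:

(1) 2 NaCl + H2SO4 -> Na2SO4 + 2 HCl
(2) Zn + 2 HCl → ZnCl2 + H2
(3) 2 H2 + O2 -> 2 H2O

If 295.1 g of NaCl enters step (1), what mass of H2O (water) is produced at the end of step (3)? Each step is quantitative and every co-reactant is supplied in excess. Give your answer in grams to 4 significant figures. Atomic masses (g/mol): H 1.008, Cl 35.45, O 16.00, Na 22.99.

M(NaCl) = 22.99 + 35.45 = 58.44 g/mol.
M(H2O) = 2(1.008) + 16.00 = 18.016 g/mol.
n(NaCl) = 295.1 / 58.44 = 5.0496 mol.
Reaction (1): NaCl→HCl ratio 2:2 ⇒ n(HCl) = 5.0496 mol.
Reaction (2): HCl→H2 ratio 2:1 ⇒ n(H2) = 2.5248 mol.
Reaction (3): H2→H2O ratio 2:2 ⇒ n(H2O) = 2.5248 mol.
Mass of H2O = 2.5248 × 18.016 = 45.487 g.

45.49 g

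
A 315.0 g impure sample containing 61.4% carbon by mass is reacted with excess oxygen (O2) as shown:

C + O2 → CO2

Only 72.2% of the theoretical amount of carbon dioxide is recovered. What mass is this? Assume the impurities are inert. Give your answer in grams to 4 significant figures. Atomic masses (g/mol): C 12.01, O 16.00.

Pure C available = 315.0 g × 0.614 = 193.41 g.
M(C) = 12.01 g/mol.
M(CO2) = 12.01 + 2(16.00) = 44.01 g/mol.
n(C) = 193.41 g / 12.01 g/mol = 16.104 mol.
From the equation the C:CO2 mole ratio is 1:1, so n(CO2) = 16.104 × 1/1 = 16.104 mol.
Mass of CO2 = 16.104 mol × 44.01 g/mol = 708.74 g.
Actual mass collected = 708.74 g × 0.722 = 511.71 g.

511.7 g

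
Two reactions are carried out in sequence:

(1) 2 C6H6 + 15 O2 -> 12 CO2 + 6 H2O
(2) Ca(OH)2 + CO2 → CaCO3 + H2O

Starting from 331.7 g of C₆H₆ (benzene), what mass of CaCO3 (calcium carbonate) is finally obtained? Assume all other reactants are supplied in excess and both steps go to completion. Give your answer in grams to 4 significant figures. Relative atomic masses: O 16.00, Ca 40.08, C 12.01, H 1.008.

M(C6H6) = 6(12.01) + 6(1.008) = 78.108 g/mol.
M(CaCO3) = 40.08 + 12.01 + 3(16.00) = 100.09 g/mol.
n(C6H6) = 331.70 / 78.108 = 4.2467 mol.
Step 1 gives a 2:12 ratio of C6H6 to CO2, so n(CO2) = 25.480 mol.
In step 2 the CO2:CaCO3 ratio is 1:1, so n(CaCO3) = 25.480 mol.
Mass of CaCO3 = 25.480 × 100.09 = 2550.3 g.

2550 g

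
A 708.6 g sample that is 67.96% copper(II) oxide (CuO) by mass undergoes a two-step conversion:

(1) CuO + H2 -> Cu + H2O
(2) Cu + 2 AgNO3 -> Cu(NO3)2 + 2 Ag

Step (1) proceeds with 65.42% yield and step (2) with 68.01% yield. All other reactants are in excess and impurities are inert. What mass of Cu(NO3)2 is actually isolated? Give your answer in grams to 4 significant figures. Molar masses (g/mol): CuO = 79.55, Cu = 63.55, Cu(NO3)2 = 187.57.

Pure CuO = 708.6 × 0.6796 = 481.56 g.
n(CuO) = 481.56 / 79.55 = 6.0536 mol.
Step 1 (CuO:Cu = 1:1): theoretical n(Cu) = 6.0536 mol; at 65.42% yield, n(Cu) = 3.9603 mol.
Step 2 (Cu:Cu(NO3)2 = 1:1): theoretical n(Cu(NO3)2) = 3.9603 mol, so theoretical mass = 3.9603 × 187.57 = 742.83 g.
At 68.01% yield, actual mass of Cu(NO3)2 = 742.83 × 0.6801 = 505.20 g.

505.2 g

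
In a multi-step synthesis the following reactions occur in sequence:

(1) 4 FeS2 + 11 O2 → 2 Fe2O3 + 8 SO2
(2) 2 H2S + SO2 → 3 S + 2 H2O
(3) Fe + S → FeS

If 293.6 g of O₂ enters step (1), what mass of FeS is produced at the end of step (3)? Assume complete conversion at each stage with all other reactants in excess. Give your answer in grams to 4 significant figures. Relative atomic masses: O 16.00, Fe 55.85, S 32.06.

1760 g

M(O2) = 2(16.00) = 32.00 g/mol.
M(FeS) = 55.85 + 32.06 = 87.91 g/mol.
n(O2) = 293.6 / 32.00 = 9.1750 mol.
Reaction (1): O2→SO2 ratio 11:8 ⇒ n(SO2) = 6.6727 mol.
Reaction (2): SO2→S ratio 1:3 ⇒ n(S) = 20.018 mol.
Reaction (3): S→FeS ratio 1:1 ⇒ n(FeS) = 20.018 mol.
Mass of FeS = 20.018 × 87.91 = 1759.8 g.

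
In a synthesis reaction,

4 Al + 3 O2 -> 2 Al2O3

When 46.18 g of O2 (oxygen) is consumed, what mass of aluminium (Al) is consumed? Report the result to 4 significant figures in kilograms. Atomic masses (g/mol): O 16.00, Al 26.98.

0.05191 kg

M(O2) = 2(16.00) = 32.00 g/mol.
M(Al) = 26.98 g/mol.
n(O2) = 46.180 g / 32.00 g/mol = 1.4431 mol.
From the equation the O2:Al mole ratio is 3:4, so n(Al) = 1.4431 × 4/3 = 1.9242 mol.
Mass of Al = 1.9242 mol × 26.98 g/mol = 51.914 g.
Converting to kg: 51.914 g = 0.05191 kg.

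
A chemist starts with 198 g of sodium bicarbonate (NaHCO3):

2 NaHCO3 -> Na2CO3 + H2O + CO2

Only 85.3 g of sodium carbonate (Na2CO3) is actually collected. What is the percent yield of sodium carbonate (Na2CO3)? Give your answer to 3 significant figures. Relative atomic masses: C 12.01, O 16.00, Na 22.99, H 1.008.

68.3 %

M(NaHCO3) = 22.99 + 1.008 + 12.01 + 3(16.00) = 84.008 g/mol.
M(Na2CO3) = 2(22.99) + 12.01 + 3(16.00) = 105.99 g/mol.
n(NaHCO3) = 198.0 g / 84.008 g/mol = 2.357 mol.
From the equation the NaHCO3:Na2CO3 mole ratio is 2:1, so n(Na2CO3) = 2.357 × 1/2 = 1.178 mol.
Mass of Na2CO3 = 1.178 mol × 105.99 g/mol = 124.9 g.
This is the theoretical yield. Percent yield = 85.3 g / 124.9 g × 100% = 68.29%.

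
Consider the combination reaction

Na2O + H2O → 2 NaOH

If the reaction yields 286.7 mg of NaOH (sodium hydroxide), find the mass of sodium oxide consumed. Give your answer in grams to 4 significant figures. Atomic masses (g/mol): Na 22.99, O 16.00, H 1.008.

M(NaOH) = 22.99 + 16.00 + 1.008 = 39.998 g/mol.
M(Na2O) = 2(22.99) + 16.00 = 61.98 g/mol.
Convert: 286.7 mg = 0.28670 g.
n(NaOH) = 0.28670 g / 39.998 g/mol = 0.0071679 mol.
From the equation the NaOH:Na2O mole ratio is 2:1, so n(Na2O) = 0.0071679 × 1/2 = 0.0035839 mol.
Mass of Na2O = 0.0035839 mol × 61.98 g/mol = 0.22213 g.

0.2221 g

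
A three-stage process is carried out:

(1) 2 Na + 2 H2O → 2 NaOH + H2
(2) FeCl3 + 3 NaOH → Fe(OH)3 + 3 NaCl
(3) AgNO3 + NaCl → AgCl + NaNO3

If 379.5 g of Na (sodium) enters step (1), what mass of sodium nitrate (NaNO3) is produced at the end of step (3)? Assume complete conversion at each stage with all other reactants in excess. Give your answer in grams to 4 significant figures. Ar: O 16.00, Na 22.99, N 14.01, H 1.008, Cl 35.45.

M(Na) = 22.99 g/mol.
M(NaNO3) = 22.99 + 14.01 + 3(16.00) = 85.00 g/mol.
n(Na) = 379.5 / 22.99 = 16.507 mol.
Reaction (1): Na→NaOH ratio 2:2 ⇒ n(NaOH) = 16.507 mol.
Reaction (2): NaOH→NaCl ratio 3:3 ⇒ n(NaCl) = 16.507 mol.
Reaction (3): NaCl→NaNO3 ratio 1:1 ⇒ n(NaNO3) = 16.507 mol.
Mass of NaNO3 = 16.507 × 85.00 = 1403.1 g.

1403 g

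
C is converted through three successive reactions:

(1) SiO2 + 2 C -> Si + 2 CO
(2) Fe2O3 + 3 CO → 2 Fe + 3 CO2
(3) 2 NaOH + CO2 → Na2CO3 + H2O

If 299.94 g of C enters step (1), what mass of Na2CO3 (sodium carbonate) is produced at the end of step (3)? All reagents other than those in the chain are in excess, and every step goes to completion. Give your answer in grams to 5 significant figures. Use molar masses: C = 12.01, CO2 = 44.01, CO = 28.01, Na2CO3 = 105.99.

2647.0 g

n(C) = 299.94 / 12.01 = 24.9742 mol.
Reaction (1): C→CO ratio 2:2 ⇒ n(CO) = 24.9742 mol.
Reaction (2): CO→CO2 ratio 3:3 ⇒ n(CO2) = 24.9742 mol.
Reaction (3): CO2→Na2CO3 ratio 1:1 ⇒ n(Na2CO3) = 24.9742 mol.
Mass of Na2CO3 = 24.9742 × 105.99 = 2647.01 g.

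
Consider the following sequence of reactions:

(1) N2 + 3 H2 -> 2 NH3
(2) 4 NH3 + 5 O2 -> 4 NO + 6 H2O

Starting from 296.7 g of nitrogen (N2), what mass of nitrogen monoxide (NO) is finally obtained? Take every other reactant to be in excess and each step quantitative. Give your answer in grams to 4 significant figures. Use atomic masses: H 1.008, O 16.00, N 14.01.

M(N2) = 2(14.01) = 28.02 g/mol.
M(NO) = 14.01 + 16.00 = 30.01 g/mol.
n(N2) = 296.70 / 28.02 = 10.589 mol.
Step 1 gives a 1:2 ratio of N2 to NH3, so n(NH3) = 21.178 mol.
In step 2 the NH3:NO ratio is 4:4, so n(NO) = 21.178 mol.
Mass of NO = 21.178 × 30.01 = 635.54 g.

635.5 g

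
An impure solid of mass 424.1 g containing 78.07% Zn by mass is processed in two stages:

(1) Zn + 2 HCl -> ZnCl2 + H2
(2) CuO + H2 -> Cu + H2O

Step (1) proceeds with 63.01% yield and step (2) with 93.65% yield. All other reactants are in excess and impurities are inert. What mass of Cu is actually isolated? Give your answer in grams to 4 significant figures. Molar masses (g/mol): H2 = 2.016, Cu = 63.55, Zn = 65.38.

189.9 g

Pure Zn = 424.1 × 0.7807 = 331.09 g.
n(Zn) = 331.09 / 65.38 = 5.0642 mol.
Step 1 (Zn:H2 = 1:1): theoretical n(H2) = 5.0642 mol; at 63.01% yield, n(H2) = 3.1909 mol.
Step 2 (H2:Cu = 1:1): theoretical n(Cu) = 3.1909 mol, so theoretical mass = 3.1909 × 63.55 = 202.78 g.
At 93.65% yield, actual mass of Cu = 202.78 × 0.9365 = 189.91 g.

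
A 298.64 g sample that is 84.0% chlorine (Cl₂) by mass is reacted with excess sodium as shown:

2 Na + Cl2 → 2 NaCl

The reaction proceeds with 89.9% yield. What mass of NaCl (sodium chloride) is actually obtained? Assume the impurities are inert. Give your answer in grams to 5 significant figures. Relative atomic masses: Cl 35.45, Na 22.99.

371.78 g

Pure Cl2 available = 298.64 g × 0.840 = 250.858 g.
M(Cl2) = 2(35.45) = 70.90 g/mol.
M(NaCl) = 22.99 + 35.45 = 58.44 g/mol.
n(Cl2) = 250.858 g / 70.90 g/mol = 3.53819 mol.
From the equation the Cl2:NaCl mole ratio is 1:2, so n(NaCl) = 3.53819 × 2/1 = 7.07638 mol.
Mass of NaCl = 7.07638 mol × 58.44 g/mol = 413.544 g.
Actual mass collected = 413.544 g × 0.899 = 371.776 g.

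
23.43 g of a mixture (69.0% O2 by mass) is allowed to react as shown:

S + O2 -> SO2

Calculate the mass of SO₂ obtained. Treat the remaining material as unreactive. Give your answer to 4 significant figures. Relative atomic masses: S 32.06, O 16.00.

32.36 g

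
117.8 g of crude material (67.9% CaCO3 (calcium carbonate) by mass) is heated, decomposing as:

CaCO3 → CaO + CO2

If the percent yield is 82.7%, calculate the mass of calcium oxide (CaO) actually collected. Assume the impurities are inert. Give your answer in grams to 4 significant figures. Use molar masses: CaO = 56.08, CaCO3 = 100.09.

37.06 g

Pure CaCO3 available = 117.8 g × 0.679 = 79.986 g.
n(CaCO3) = 79.986 g / 100.09 g/mol = 0.79914 mol.
From the equation the CaCO3:CaO mole ratio is 1:1, so n(CaO) = 0.79914 × 1/1 = 0.79914 mol.
Mass of CaO = 0.79914 mol × 56.08 g/mol = 44.816 g.
Actual mass collected = 44.816 g × 0.827 = 37.063 g.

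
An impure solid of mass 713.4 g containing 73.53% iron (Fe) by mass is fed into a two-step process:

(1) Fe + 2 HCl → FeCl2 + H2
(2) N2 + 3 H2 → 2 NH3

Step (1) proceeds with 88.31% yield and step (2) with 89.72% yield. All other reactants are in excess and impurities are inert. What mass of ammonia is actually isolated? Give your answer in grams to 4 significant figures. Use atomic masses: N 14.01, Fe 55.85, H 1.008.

Pure Fe = 713.4 × 0.7353 = 524.56 g.
M(Fe) = 55.85 g/mol.
M(NH3) = 14.01 + 3(1.008) = 17.034 g/mol.
n(Fe) = 524.56 / 55.85 = 9.3924 mol.
Step 1 (Fe:H2 = 1:1): theoretical n(H2) = 9.3924 mol; at 88.31% yield, n(H2) = 8.2944 mol.
Step 2 (H2:NH3 = 3:2): theoretical n(NH3) = 5.5296 mol, so theoretical mass = 5.5296 × 17.034 = 94.191 g.
At 89.72% yield, actual mass of NH3 = 94.191 × 0.8972 = 84.508 g.

84.51 g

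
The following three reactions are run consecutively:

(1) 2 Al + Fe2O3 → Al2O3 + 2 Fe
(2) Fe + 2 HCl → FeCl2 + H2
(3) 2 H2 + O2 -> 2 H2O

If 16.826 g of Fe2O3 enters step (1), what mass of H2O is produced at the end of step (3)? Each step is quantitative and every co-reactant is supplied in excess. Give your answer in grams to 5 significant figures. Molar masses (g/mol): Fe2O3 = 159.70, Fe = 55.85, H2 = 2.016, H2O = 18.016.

3.7963 g

n(Fe2O3) = 16.826 / 159.70 = 0.105360 mol.
Reaction (1): Fe2O3→Fe ratio 1:2 ⇒ n(Fe) = 0.210720 mol.
Reaction (2): Fe→H2 ratio 1:1 ⇒ n(H2) = 0.210720 mol.
Reaction (3): H2→H2O ratio 2:2 ⇒ n(H2O) = 0.210720 mol.
Mass of H2O = 0.210720 × 18.016 = 3.79633 g.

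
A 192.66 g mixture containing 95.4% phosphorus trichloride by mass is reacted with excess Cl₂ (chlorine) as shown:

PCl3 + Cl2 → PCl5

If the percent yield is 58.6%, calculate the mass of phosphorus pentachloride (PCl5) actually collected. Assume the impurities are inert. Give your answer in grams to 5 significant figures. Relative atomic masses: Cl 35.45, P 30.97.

Pure PCl3 available = 192.66 g × 0.954 = 183.798 g.
M(PCl3) = 30.97 + 3(35.45) = 137.32 g/mol.
M(PCl5) = 30.97 + 5(35.45) = 208.22 g/mol.
n(PCl3) = 183.798 g / 137.32 g/mol = 1.33846 mol.
From the equation the PCl3:PCl5 mole ratio is 1:1, so n(PCl5) = 1.33846 × 1/1 = 1.33846 mol.
Mass of PCl5 = 1.33846 mol × 208.22 g/mol = 278.695 g.
Actual mass collected = 278.695 g × 0.586 = 163.315 g.

163.32 g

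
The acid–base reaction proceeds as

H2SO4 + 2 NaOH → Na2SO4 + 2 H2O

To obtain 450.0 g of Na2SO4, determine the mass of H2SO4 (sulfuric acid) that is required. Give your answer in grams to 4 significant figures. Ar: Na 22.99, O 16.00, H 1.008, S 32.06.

M(Na2SO4) = 2(22.99) + 32.06 + 4(16.00) = 142.04 g/mol.
M(H2SO4) = 2(1.008) + 32.06 + 4(16.00) = 98.076 g/mol.
n(Na2SO4) = 450.00 g / 142.04 g/mol = 3.1681 mol.
From the equation the Na2SO4:H2SO4 mole ratio is 1:1, so n(H2SO4) = 3.1681 × 1/1 = 3.1681 mol.
Mass of H2SO4 = 3.1681 mol × 98.076 g/mol = 310.72 g.

310.7 g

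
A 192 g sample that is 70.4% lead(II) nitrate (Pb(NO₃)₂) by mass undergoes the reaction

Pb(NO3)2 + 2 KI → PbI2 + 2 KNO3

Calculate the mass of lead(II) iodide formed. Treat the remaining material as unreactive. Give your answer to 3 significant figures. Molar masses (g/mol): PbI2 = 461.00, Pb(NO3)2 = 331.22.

188 g

Mass of pure Pb(NO3)2 = 192 g × 0.704 = 135.2 g.
n(Pb(NO3)2) = 135.2 g / 331.22 g/mol = 0.4081 mol.
From the equation the Pb(NO3)2:PbI2 mole ratio is 1:1, so n(PbI2) = 0.4081 × 1/1 = 0.4081 mol.
Mass of PbI2 = 0.4081 mol × 461.00 g/mol = 188.1 g.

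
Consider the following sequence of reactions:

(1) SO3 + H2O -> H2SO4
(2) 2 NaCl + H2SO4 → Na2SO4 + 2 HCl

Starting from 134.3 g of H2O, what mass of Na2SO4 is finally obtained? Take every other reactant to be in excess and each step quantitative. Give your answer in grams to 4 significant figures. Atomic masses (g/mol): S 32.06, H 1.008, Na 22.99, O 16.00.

1059 g

M(H2O) = 2(1.008) + 16.00 = 18.016 g/mol.
M(Na2SO4) = 2(22.99) + 32.06 + 4(16.00) = 142.04 g/mol.
n(H2O) = 134.30 / 18.016 = 7.4545 mol.
Step 1 gives a 1:1 ratio of H2O to H2SO4, so n(H2SO4) = 7.4545 mol.
In step 2 the H2SO4:Na2SO4 ratio is 1:1, so n(Na2SO4) = 7.4545 mol.
Mass of Na2SO4 = 7.4545 × 142.04 = 1058.8 g.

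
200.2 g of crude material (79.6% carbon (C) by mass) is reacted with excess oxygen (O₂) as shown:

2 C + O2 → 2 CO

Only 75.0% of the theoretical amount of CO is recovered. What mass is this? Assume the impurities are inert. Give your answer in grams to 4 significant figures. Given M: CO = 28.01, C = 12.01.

278.7 g

Pure C available = 200.2 g × 0.796 = 159.36 g.
n(C) = 159.36 g / 12.01 g/mol = 13.269 mol.
From the equation the C:CO mole ratio is 2:2, so n(CO) = 13.269 × 2/2 = 13.269 mol.
Mass of CO = 13.269 mol × 28.01 g/mol = 371.66 g.
Actual mass collected = 371.66 g × 0.750 = 278.75 g.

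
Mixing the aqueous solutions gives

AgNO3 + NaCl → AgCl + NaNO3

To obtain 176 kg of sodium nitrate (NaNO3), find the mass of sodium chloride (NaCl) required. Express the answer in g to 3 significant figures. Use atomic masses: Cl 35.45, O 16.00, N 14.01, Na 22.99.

121000 g

M(NaNO3) = 22.99 + 14.01 + 3(16.00) = 85.00 g/mol.
M(NaCl) = 22.99 + 35.45 = 58.44 g/mol.
Convert: 176 kg = 176000 g.
n(NaNO3) = 176000 g / 85.00 g/mol = 2071 mol.
From the equation the NaNO3:NaCl mole ratio is 1:1, so n(NaCl) = 2071 × 1/1 = 2071 mol.
Mass of NaCl = 2071 mol × 58.44 g/mol = 121000 g.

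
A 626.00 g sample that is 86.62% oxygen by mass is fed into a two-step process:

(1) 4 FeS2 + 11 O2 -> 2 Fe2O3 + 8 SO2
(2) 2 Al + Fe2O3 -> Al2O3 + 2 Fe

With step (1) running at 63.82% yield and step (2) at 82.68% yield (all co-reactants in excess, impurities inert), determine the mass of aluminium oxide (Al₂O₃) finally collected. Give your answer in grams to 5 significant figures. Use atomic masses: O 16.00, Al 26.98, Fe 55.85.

165.76 g

Pure O2 = 626.00 × 0.8662 = 542.241 g.
M(O2) = 2(16.00) = 32.00 g/mol.
M(Al2O3) = 2(26.98) + 3(16.00) = 101.96 g/mol.
n(O2) = 542.241 / 32.00 = 16.9450 mol.
Step 1 (O2:Fe2O3 = 11:2): theoretical n(Fe2O3) = 3.08092 mol; at 63.82% yield, n(Fe2O3) = 1.96624 mol.
Step 2 (Fe2O3:Al2O3 = 1:1): theoretical n(Al2O3) = 1.96624 mol, so theoretical mass = 1.96624 × 101.96 = 200.478 g.
At 82.68% yield, actual mass of Al2O3 = 200.478 × 0.8268 = 165.755 g.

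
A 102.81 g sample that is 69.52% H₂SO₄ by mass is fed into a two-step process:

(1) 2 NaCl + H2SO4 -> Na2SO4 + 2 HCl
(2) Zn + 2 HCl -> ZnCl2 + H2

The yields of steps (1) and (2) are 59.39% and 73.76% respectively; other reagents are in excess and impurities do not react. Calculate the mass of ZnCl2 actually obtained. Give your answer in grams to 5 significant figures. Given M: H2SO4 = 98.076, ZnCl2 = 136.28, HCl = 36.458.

Pure H2SO4 = 102.81 × 0.6952 = 71.4735 g.
n(H2SO4) = 71.4735 / 98.076 = 0.728756 mol.
Step 1 (H2SO4:HCl = 1:2): theoretical n(HCl) = 1.45751 mol; at 59.39% yield, n(HCl) = 0.865617 mol.
Step 2 (HCl:ZnCl2 = 2:1): theoretical n(ZnCl2) = 0.432808 mol, so theoretical mass = 0.432808 × 136.28 = 58.9831 g.
At 73.76% yield, actual mass of ZnCl2 = 58.9831 × 0.7376 = 43.5060 g.

43.506 g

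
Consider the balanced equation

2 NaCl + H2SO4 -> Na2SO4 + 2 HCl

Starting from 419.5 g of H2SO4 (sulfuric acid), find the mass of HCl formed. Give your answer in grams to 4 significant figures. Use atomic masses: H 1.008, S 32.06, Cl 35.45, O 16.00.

M(H2SO4) = 2(1.008) + 32.06 + 4(16.00) = 98.076 g/mol.
M(HCl) = 1.008 + 35.45 = 36.458 g/mol.
n(H2SO4) = 419.50 g / 98.076 g/mol = 4.2773 mol.
From the equation the H2SO4:HCl mole ratio is 1:2, so n(HCl) = 4.2773 × 2/1 = 8.5546 mol.
Mass of HCl = 8.5546 mol × 36.458 g/mol = 311.88 g.

311.9 g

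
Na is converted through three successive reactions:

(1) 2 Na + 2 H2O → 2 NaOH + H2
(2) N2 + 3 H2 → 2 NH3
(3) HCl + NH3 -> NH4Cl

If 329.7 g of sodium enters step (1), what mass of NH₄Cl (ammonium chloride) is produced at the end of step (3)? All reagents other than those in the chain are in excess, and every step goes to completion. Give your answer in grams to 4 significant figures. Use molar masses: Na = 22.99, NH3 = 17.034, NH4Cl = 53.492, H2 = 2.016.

255.7 g

n(Na) = 329.7 / 22.99 = 14.341 mol.
Reaction (1): Na→H2 ratio 2:1 ⇒ n(H2) = 7.1705 mol.
Reaction (2): H2→NH3 ratio 3:2 ⇒ n(NH3) = 4.7803 mol.
Reaction (3): NH3→NH4Cl ratio 1:1 ⇒ n(NH4Cl) = 4.7803 mol.
Mass of NH4Cl = 4.7803 × 53.492 = 255.71 g.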